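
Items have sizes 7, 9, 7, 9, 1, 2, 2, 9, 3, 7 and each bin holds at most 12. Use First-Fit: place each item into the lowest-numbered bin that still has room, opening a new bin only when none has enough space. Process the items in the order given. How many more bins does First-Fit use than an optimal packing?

First-Fit: [7,1,2,2] [9,3] [7] [9] [9] [7] → 6 bins.
6 items exceed 6 (half the capacity), and no two of those can share a bin, so at least 6 bins are needed.
So 6 is already optimal.

0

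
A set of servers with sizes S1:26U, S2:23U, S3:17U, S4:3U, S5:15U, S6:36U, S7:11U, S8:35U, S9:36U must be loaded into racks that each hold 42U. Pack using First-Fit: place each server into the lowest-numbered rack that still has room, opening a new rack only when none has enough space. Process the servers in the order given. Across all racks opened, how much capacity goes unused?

50

Put S1 (26U) in rack 1; 16U remain.
Put S2 (23U) in rack 2; 19U remain.
Put S3 (17U) in rack 2; 2U remain.
Put S4 (3U) in rack 1; 13U remain.
Put S5 (15U) in rack 3; 27U remain.
Put S6 (36U) in rack 4; 6U remain.
Put S7 (11U) in rack 1; 2U remain.
Put S8 (35U) in rack 5; 7U remain.
Put S9 (36U) in rack 6; 6U remain.
6 racks × 42U = 252U; used 202U; unused 50U.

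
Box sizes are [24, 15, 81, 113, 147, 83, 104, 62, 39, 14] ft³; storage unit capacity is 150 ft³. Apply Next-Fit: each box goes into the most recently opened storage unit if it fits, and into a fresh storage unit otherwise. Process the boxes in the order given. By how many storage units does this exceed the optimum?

1

Next-Fit: [24,15,81] [113] [147] [83] [104] [62,39,14] → 6 storage units.
Total size 682 ft³; any packing needs at least ⌈682/150⌉ = 5 storage units.
An optimal packing achieves that bound: [147] [113,24] [104,39] [83,62] [81,15,14] → 5 storage units.
Excess: 6 − 5 = 1.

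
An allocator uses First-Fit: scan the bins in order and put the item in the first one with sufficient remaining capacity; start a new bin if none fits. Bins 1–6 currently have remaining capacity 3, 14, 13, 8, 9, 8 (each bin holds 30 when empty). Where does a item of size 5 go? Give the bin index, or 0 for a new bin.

2

Bins with room: bin 2 (14), bin 3 (13), bin 4 (8), bin 5 (9), bin 6 (8).
The first with room is bin 2.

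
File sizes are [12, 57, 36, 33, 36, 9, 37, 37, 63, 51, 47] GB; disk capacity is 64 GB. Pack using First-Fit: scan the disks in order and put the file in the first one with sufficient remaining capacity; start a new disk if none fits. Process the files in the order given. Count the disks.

9 disks

disk 1: place 12 GB, 52 GB left
disk 2: place 57 GB, 7 GB left
disk 1: place 36 GB, 16 GB left
disk 3: place 33 GB, 31 GB left
disk 4: place 36 GB, 28 GB left
disk 1: place 9 GB, 7 GB left
disk 5: place 37 GB, 27 GB left
disk 6: place 37 GB, 27 GB left
disk 7: place 63 GB, 1 GB left
disk 8: place 51 GB, 13 GB left
disk 9: place 47 GB, 17 GB left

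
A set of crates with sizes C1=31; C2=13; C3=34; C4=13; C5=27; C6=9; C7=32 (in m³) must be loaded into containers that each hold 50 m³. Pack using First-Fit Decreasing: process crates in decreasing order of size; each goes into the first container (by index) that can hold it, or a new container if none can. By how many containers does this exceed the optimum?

First-Fit Decreasing: [34,13] [32,13] [31,9] [27] → 4 containers.
Total size 159 m³; any packing needs at least ⌈159/50⌉ = 4 containers.
So 4 is already optimal.

0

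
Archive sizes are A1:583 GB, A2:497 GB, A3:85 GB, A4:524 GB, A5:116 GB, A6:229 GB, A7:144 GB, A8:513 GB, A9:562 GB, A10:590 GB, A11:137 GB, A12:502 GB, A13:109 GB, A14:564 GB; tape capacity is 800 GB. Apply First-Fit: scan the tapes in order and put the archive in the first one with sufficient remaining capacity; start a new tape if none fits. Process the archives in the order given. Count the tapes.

8

tape 1: place A1 (583 GB), 217 GB left
tape 2: place A2 (497 GB), 303 GB left
tape 1: place A3 (85 GB), 132 GB left
tape 3: place A4 (524 GB), 276 GB left
tape 1: place A5 (116 GB), 16 GB left
tape 2: place A6 (229 GB), 74 GB left
tape 3: place A7 (144 GB), 132 GB left
tape 4: place A8 (513 GB), 287 GB left
tape 5: place A9 (562 GB), 238 GB left
tape 6: place A10 (590 GB), 210 GB left
tape 4: place A11 (137 GB), 150 GB left
tape 7: place A12 (502 GB), 298 GB left
tape 3: place A13 (109 GB), 23 GB left
tape 8: place A14 (564 GB), 236 GB left
Final tapes: [583,85,116] [497,229] [524,144,109] [513,137] [562] [590] [502] [564].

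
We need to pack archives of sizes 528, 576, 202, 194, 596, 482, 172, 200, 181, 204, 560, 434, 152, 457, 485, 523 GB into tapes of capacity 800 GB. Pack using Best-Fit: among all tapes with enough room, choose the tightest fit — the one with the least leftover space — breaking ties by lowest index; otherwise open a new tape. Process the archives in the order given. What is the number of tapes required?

tape 1: place 528 GB, 272 GB left
tape 2: place 576 GB, 224 GB left
tape 2: place 202 GB, 22 GB left
tape 1: place 194 GB, 78 GB left
tape 3: place 596 GB, 204 GB left
tape 4: place 482 GB, 318 GB left
tape 3: place 172 GB, 32 GB left
tape 4: place 200 GB, 118 GB left
tape 5: place 181 GB, 619 GB left
tape 5: place 204 GB, 415 GB left
tape 6: place 560 GB, 240 GB left
tape 7: place 434 GB, 366 GB left
tape 6: place 152 GB, 88 GB left
tape 8: place 457 GB, 343 GB left
tape 9: place 485 GB, 315 GB left
tape 10: place 523 GB, 277 GB left
Final tapes: [528,194] [576,202] [596,172] [482,200] [181,204] [560,152] [434] [457] [485] [523].

10 tapes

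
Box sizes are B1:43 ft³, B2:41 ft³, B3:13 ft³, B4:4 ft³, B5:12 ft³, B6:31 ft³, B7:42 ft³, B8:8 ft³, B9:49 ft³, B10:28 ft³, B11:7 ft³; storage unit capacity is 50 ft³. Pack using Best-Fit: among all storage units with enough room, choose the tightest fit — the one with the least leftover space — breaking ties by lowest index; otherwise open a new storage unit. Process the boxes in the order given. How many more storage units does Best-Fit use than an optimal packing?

Best-Fit: [43,4] [41,7] [13,12] [31] [42,8] [49] [28] → 7 storage units.
Total size 278 ft³; any packing needs at least ⌈278/50⌉ = 6 storage units.
An optimal packing achieves that bound: [49] [43,7] [42,8] [41,4] [31,13] [28,12] → 6 storage units.
Excess: 7 − 6 = 1.

1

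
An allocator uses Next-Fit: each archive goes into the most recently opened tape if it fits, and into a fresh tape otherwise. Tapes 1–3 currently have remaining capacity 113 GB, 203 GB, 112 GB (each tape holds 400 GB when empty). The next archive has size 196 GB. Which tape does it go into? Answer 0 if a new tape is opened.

0

Next-Fit only looks at tape 3, which has 112 GB free.
196 GB does not fit, so a new tape is opened.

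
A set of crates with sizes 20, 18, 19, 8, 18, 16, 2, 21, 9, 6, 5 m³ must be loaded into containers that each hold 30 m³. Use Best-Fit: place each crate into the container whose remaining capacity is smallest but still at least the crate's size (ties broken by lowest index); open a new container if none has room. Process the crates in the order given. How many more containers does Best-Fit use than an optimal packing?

0

Best-Fit: [20,8,2] [18] [19,6,5] [18] [16] [21,9] → 6 containers.
6 crates exceed 15 m³ (half the capacity), and no two of those can share a container, so at least 6 containers are needed.
So 6 is already optimal.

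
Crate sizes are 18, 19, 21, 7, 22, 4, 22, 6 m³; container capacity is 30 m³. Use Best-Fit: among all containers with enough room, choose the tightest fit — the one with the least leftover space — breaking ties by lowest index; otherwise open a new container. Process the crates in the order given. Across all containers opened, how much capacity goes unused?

31

Put 18 m³ in container 1; 12 m³ remain.
Put 19 m³ in container 2; 11 m³ remain.
Put 21 m³ in container 3; 9 m³ remain.
Put 7 m³ in container 3; 2 m³ remain.
Put 22 m³ in container 4; 8 m³ remain.
Put 4 m³ in container 4; 4 m³ remain.
Put 22 m³ in container 5; 8 m³ remain.
Put 6 m³ in container 5; 2 m³ remain.
5 containers × 30 m³ = 150 m³; used 119 m³; unused 31 m³.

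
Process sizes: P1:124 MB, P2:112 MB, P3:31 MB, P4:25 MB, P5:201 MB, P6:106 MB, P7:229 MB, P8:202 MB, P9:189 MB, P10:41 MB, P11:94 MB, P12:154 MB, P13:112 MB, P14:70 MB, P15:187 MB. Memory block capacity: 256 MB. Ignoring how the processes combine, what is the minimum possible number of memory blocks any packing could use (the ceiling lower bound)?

Total size = 124 + 112 + 31 + 25 + 201 + 106 + 229 + 202 + 189 + 41 + 94 + 154 + 112 + 70 + 187 = 1877 MB.
⌈1877 / 256⌉ = 8.

8 memory blocks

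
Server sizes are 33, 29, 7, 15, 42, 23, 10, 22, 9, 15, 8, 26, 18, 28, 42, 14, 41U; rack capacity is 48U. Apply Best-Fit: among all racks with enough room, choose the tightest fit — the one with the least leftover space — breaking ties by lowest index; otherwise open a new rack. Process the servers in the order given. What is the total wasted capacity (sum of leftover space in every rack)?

33U → rack 1 (remaining 15U)
29U → rack 2 (remaining 19U)
7U → rack 1 (remaining 8U)
15U → rack 2 (remaining 4U)
42U → rack 3 (remaining 6U)
23U → rack 4 (remaining 25U)
10U → rack 4 (remaining 15U)
22U → rack 5 (remaining 26U)
9U → rack 4 (remaining 6U)
15U → rack 5 (remaining 11U)
8U → rack 1 (remaining 0U)
26U → rack 6 (remaining 22U)
18U → rack 6 (remaining 4U)
28U → rack 7 (remaining 20U)
42U → rack 8 (remaining 6U)
14U → rack 7 (remaining 6U)
41U → rack 9 (remaining 7U)
9 racks × 48U = 432U; used 382U; unused 50U.

50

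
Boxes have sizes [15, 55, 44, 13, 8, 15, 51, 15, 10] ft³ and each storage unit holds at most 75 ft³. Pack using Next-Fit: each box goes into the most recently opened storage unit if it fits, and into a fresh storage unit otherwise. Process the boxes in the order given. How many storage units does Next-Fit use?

storage unit 1: place 15 ft³, 60 ft³ left
storage unit 1: place 55 ft³, 5 ft³ left
storage unit 2: place 44 ft³, 31 ft³ left
storage unit 2: place 13 ft³, 18 ft³ left
storage unit 2: place 8 ft³, 10 ft³ left
storage unit 3: place 15 ft³, 60 ft³ left
storage unit 3: place 51 ft³, 9 ft³ left
storage unit 4: place 15 ft³, 60 ft³ left
storage unit 4: place 10 ft³, 50 ft³ left

4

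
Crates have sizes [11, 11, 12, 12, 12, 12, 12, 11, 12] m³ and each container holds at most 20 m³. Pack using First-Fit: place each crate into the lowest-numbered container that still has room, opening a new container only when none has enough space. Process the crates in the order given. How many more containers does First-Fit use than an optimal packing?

First-Fit: [11] [11] [12] [12] [12] [12] [12] [11] [12] → 9 containers.
9 crates exceed 10 m³ (half the capacity), and no two of those can share a container, so at least 9 containers are needed.
So 9 is already optimal.

0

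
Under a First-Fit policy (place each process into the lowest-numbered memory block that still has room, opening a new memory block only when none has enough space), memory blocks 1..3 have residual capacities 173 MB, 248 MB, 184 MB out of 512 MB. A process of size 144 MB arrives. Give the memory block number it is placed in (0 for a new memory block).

1

Memory blocks with room: memory block 1 (173 MB), memory block 2 (248 MB), memory block 3 (184 MB).
The first with room is memory block 1.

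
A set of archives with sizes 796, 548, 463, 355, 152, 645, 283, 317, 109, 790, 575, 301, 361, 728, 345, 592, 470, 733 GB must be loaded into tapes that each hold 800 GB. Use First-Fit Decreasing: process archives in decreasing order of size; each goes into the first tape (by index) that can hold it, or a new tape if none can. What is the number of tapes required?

Sorted descending: 796, 790, 733, 728, 645, 592, 575, 548, 470, 463, 361, 355, 345, 317, 301, 283, 152, 109.
796 GB → tape 1 (remaining 4 GB)
790 GB → tape 2 (remaining 10 GB)
733 GB → tape 3 (remaining 67 GB)
728 GB → tape 4 (remaining 72 GB)
645 GB → tape 5 (remaining 155 GB)
592 GB → tape 6 (remaining 208 GB)
575 GB → tape 7 (remaining 225 GB)
548 GB → tape 8 (remaining 252 GB)
470 GB → tape 9 (remaining 330 GB)
463 GB → tape 10 (remaining 337 GB)
361 GB → tape 11 (remaining 439 GB)
355 GB → tape 11 (remaining 84 GB)
345 GB → tape 12 (remaining 455 GB)
317 GB → tape 9 (remaining 13 GB)
301 GB → tape 10 (remaining 36 GB)
283 GB → tape 12 (remaining 172 GB)
152 GB → tape 5 (remaining 3 GB)
109 GB → tape 6 (remaining 99 GB)

12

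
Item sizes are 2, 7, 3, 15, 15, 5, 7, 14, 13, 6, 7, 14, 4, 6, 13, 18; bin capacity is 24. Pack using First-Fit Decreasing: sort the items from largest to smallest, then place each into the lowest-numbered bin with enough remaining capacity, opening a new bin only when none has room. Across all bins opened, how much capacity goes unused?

19

Sorted descending: 18, 15, 15, 14, 14, 13, 13, 7, 7, 7, 6, 6, 5, 4, 3, 2.
bin 1: place 18, 6 left
bin 2: place 15, 9 left
bin 3: place 15, 9 left
bin 4: place 14, 10 left
bin 5: place 14, 10 left
bin 6: place 13, 11 left
bin 7: place 13, 11 left
bin 2: place 7, 2 left
bin 3: place 7, 2 left
bin 4: place 7, 3 left
bin 1: place 6, 0 left
bin 5: place 6, 4 left
bin 6: place 5, 6 left
bin 5: place 4, 0 left
bin 4: place 3, 0 left
bin 2: place 2, 0 left
7 bins × 24 = 168; used 149; unused 19.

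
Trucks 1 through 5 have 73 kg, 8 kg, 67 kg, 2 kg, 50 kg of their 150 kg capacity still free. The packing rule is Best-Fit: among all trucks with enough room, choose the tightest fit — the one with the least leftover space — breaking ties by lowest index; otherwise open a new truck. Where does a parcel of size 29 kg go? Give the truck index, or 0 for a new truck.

Trucks with room: truck 1 (73 kg), truck 3 (67 kg), truck 5 (50 kg).
Tightest fit is truck 5 with 50 kg free.

5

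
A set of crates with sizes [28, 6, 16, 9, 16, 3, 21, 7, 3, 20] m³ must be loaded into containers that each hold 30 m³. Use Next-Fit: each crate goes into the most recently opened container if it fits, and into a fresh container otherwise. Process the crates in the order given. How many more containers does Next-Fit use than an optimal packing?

0

Next-Fit: [28] [6,16] [9,16,3] [21,7] [3,20] → 5 containers.
Total size 129 m³; any packing needs at least ⌈129/30⌉ = 5 containers.
So 5 is already optimal.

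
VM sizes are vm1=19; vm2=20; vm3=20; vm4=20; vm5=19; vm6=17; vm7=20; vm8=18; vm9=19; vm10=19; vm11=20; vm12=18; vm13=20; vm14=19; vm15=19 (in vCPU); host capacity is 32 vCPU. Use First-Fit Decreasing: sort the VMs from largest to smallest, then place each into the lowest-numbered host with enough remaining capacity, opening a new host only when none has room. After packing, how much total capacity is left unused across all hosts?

193

Sorted descending: 20, 20, 20, 20, 20, 20, 19, 19, 19, 19, 19, 19, 18, 18, 17.
Put 20 vCPU in host 1; 12 vCPU remain.
Put 20 vCPU in host 2; 12 vCPU remain.
Put 20 vCPU in host 3; 12 vCPU remain.
Put 20 vCPU in host 4; 12 vCPU remain.
Put 20 vCPU in host 5; 12 vCPU remain.
Put 20 vCPU in host 6; 12 vCPU remain.
Put 19 vCPU in host 7; 13 vCPU remain.
Put 19 vCPU in host 8; 13 vCPU remain.
Put 19 vCPU in host 9; 13 vCPU remain.
Put 19 vCPU in host 10; 13 vCPU remain.
Put 19 vCPU in host 11; 13 vCPU remain.
Put 19 vCPU in host 12; 13 vCPU remain.
Put 18 vCPU in host 13; 14 vCPU remain.
Put 18 vCPU in host 14; 14 vCPU remain.
Put 17 vCPU in host 15; 15 vCPU remain.
15 hosts × 32 vCPU = 480 vCPU; used 287 vCPU; unused 193 vCPU.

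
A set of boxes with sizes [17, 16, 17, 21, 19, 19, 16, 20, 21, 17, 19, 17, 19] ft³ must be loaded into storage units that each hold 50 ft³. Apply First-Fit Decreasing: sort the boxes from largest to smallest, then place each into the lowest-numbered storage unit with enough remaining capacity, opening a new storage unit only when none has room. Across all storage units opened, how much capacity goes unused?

62

Sorted descending: 21, 21, 20, 19, 19, 19, 19, 17, 17, 17, 17, 16, 16.
storage unit 1: place 21 ft³, 29 ft³ left
storage unit 1: place 21 ft³, 8 ft³ left
storage unit 2: place 20 ft³, 30 ft³ left
storage unit 2: place 19 ft³, 11 ft³ left
storage unit 3: place 19 ft³, 31 ft³ left
storage unit 3: place 19 ft³, 12 ft³ left
storage unit 4: place 19 ft³, 31 ft³ left
storage unit 4: place 17 ft³, 14 ft³ left
storage unit 5: place 17 ft³, 33 ft³ left
storage unit 5: place 17 ft³, 16 ft³ left
storage unit 6: place 17 ft³, 33 ft³ left
storage unit 5: place 16 ft³, 0 ft³ left
storage unit 6: place 16 ft³, 17 ft³ left
6 storage units × 50 ft³ = 300 ft³; used 238 ft³; unused 62 ft³.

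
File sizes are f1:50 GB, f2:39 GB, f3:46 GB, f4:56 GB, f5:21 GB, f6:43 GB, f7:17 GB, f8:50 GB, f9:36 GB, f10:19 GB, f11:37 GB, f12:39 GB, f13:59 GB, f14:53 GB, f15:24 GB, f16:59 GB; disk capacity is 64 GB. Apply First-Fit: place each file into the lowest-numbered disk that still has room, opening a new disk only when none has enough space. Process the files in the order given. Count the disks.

Put f1 (50 GB) in disk 1; 14 GB remain.
Put f2 (39 GB) in disk 2; 25 GB remain.
Put f3 (46 GB) in disk 3; 18 GB remain.
Put f4 (56 GB) in disk 4; 8 GB remain.
Put f5 (21 GB) in disk 2; 4 GB remain.
Put f6 (43 GB) in disk 5; 21 GB remain.
Put f7 (17 GB) in disk 3; 1 GB remain.
Put f8 (50 GB) in disk 6; 14 GB remain.
Put f9 (36 GB) in disk 7; 28 GB remain.
Put f10 (19 GB) in disk 5; 2 GB remain.
Put f11 (37 GB) in disk 8; 27 GB remain.
Put f12 (39 GB) in disk 9; 25 GB remain.
Put f13 (59 GB) in disk 10; 5 GB remain.
Put f14 (53 GB) in disk 11; 11 GB remain.
Put f15 (24 GB) in disk 7; 4 GB remain.
Put f16 (59 GB) in disk 12; 5 GB remain.

12 disks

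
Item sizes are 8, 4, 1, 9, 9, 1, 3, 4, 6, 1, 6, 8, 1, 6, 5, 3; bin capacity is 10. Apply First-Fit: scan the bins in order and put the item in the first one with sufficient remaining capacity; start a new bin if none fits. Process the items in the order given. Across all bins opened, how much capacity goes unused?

Put 8 in bin 1; 2 remain.
Put 4 in bin 2; 6 remain.
Put 1 in bin 1; 1 remain.
Put 9 in bin 3; 1 remain.
Put 9 in bin 4; 1 remain.
Put 1 in bin 1; 0 remain.
Put 3 in bin 2; 3 remain.
Put 4 in bin 5; 6 remain.
Put 6 in bin 5; 0 remain.
Put 1 in bin 2; 2 remain.
Put 6 in bin 6; 4 remain.
Put 8 in bin 7; 2 remain.
Put 1 in bin 2; 1 remain.
Put 6 in bin 8; 4 remain.
Put 5 in bin 9; 5 remain.
Put 3 in bin 6; 1 remain.
9 bins × 10 = 90; used 75; unused 15.

15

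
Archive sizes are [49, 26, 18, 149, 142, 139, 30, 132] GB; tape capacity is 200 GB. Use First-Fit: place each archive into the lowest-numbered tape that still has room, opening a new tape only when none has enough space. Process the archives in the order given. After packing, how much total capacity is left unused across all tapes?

315

Put 49 GB in tape 1; 151 GB remain.
Put 26 GB in tape 1; 125 GB remain.
Put 18 GB in tape 1; 107 GB remain.
Put 149 GB in tape 2; 51 GB remain.
Put 142 GB in tape 3; 58 GB remain.
Put 139 GB in tape 4; 61 GB remain.
Put 30 GB in tape 1; 77 GB remain.
Put 132 GB in tape 5; 68 GB remain.
5 tapes × 200 GB = 1000 GB; used 685 GB; unused 315 GB.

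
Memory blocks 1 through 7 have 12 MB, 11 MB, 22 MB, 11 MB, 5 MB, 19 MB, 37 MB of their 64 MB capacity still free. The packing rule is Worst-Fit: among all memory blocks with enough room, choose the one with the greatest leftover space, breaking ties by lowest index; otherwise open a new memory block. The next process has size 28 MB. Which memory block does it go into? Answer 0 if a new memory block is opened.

7

Memory blocks with room: memory block 7 (37 MB).
Most room is memory block 7 with 37 MB free.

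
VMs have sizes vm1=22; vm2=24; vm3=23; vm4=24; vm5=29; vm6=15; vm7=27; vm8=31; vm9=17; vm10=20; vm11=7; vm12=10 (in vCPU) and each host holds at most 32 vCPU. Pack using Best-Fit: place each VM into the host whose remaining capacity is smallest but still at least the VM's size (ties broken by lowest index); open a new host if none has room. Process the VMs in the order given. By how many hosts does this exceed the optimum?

0

Best-Fit: [22,10] [24,7] [23] [24] [29] [15,17] [27] [31] [20] → 9 hosts.
9 VMs exceed 16 vCPU (half the capacity), and no two of those can share a host, so at least 9 hosts are needed.
So 9 is already optimal.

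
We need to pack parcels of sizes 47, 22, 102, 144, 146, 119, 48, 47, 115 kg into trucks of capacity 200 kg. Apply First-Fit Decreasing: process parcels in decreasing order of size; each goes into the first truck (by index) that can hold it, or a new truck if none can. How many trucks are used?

Sorted descending: 146, 144, 119, 115, 102, 48, 47, 47, 22.
Put 146 kg in truck 1; 54 kg remain.
Put 144 kg in truck 2; 56 kg remain.
Put 119 kg in truck 3; 81 kg remain.
Put 115 kg in truck 4; 85 kg remain.
Put 102 kg in truck 5; 98 kg remain.
Put 48 kg in truck 1; 6 kg remain.
Put 47 kg in truck 2; 9 kg remain.
Put 47 kg in truck 3; 34 kg remain.
Put 22 kg in truck 3; 12 kg remain.
Final trucks: [146,48] [144,47] [119,47,22] [115] [102].

5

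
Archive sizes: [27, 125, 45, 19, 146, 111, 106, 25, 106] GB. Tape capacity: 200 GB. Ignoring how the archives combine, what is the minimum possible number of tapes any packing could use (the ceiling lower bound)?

4

Total size = 27 + 125 + 45 + 19 + 146 + 111 + 106 + 25 + 106 = 710 GB.
⌈710 / 200⌉ = 4.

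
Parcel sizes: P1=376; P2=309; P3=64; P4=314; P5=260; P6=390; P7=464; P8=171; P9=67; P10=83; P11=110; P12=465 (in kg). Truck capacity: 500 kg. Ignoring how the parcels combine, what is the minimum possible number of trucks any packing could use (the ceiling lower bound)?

7

Total size = 376 + 309 + 64 + 314 + 260 + 390 + 464 + 171 + 67 + 83 + 110 + 465 = 3073 kg.
⌈3073 / 500⌉ = 7.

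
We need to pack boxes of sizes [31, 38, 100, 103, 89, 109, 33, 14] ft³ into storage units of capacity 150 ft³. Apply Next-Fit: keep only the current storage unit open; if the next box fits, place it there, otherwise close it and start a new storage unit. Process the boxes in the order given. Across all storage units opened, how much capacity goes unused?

383

31 ft³ → storage unit 1 (remaining 119 ft³)
38 ft³ → storage unit 1 (remaining 81 ft³)
100 ft³ → storage unit 2 (remaining 50 ft³)
103 ft³ → storage unit 3 (remaining 47 ft³)
89 ft³ → storage unit 4 (remaining 61 ft³)
109 ft³ → storage unit 5 (remaining 41 ft³)
33 ft³ → storage unit 5 (remaining 8 ft³)
14 ft³ → storage unit 6 (remaining 136 ft³)
6 storage units × 150 ft³ = 900 ft³; used 517 ft³; unused 383 ft³.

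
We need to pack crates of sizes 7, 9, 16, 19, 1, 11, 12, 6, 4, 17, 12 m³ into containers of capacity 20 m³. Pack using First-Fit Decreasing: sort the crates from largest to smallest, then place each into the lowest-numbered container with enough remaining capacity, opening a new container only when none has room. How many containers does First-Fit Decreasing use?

Sorted descending: 19, 17, 16, 12, 12, 11, 9, 7, 6, 4, 1.
Put 19 m³ in container 1; 1 m³ remain.
Put 17 m³ in container 2; 3 m³ remain.
Put 16 m³ in container 3; 4 m³ remain.
Put 12 m³ in container 4; 8 m³ remain.
Put 12 m³ in container 5; 8 m³ remain.
Put 11 m³ in container 6; 9 m³ remain.
Put 9 m³ in container 6; 0 m³ remain.
Put 7 m³ in container 4; 1 m³ remain.
Put 6 m³ in container 5; 2 m³ remain.
Put 4 m³ in container 3; 0 m³ remain.
Put 1 m³ in container 1; 0 m³ remain.
Final containers: [19,1] [17] [16,4] [12,7] [12,6] [11,9].

6 containers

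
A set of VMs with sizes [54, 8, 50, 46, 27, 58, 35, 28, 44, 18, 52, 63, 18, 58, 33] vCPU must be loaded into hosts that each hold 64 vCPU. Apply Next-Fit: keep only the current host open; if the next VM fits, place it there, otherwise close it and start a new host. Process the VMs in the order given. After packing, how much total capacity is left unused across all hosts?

Put 54 vCPU in host 1; 10 vCPU remain.
Put 8 vCPU in host 1; 2 vCPU remain.
Put 50 vCPU in host 2; 14 vCPU remain.
Put 46 vCPU in host 3; 18 vCPU remain.
Put 27 vCPU in host 4; 37 vCPU remain.
Put 58 vCPU in host 5; 6 vCPU remain.
Put 35 vCPU in host 6; 29 vCPU remain.
Put 28 vCPU in host 6; 1 vCPU remain.
Put 44 vCPU in host 7; 20 vCPU remain.
Put 18 vCPU in host 7; 2 vCPU remain.
Put 52 vCPU in host 8; 12 vCPU remain.
Put 63 vCPU in host 9; 1 vCPU remain.
Put 18 vCPU in host 10; 46 vCPU remain.
Put 58 vCPU in host 11; 6 vCPU remain.
Put 33 vCPU in host 12; 31 vCPU remain.
12 hosts × 64 vCPU = 768 vCPU; used 592 vCPU; unused 176 vCPU.

176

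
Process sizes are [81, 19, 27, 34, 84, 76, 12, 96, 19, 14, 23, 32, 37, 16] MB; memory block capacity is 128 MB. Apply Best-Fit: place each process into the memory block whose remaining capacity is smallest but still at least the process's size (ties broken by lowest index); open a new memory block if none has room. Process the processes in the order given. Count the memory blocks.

5 memory blocks

memory block 1: place 81 MB, 47 MB left
memory block 1: place 19 MB, 28 MB left
memory block 1: place 27 MB, 1 MB left
memory block 2: place 34 MB, 94 MB left
memory block 2: place 84 MB, 10 MB left
memory block 3: place 76 MB, 52 MB left
memory block 3: place 12 MB, 40 MB left
memory block 4: place 96 MB, 32 MB left
memory block 4: place 19 MB, 13 MB left
memory block 3: place 14 MB, 26 MB left
memory block 3: place 23 MB, 3 MB left
memory block 5: place 32 MB, 96 MB left
memory block 5: place 37 MB, 59 MB left
memory block 5: place 16 MB, 43 MB left
Final memory blocks: [81,19,27] [34,84] [76,12,14,23] [96,19] [32,37,16].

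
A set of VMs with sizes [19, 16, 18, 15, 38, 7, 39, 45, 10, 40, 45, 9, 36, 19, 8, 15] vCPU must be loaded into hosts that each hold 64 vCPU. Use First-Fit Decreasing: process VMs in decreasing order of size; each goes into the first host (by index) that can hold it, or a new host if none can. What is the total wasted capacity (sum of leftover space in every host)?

69

Sorted descending: 45, 45, 40, 39, 38, 36, 19, 19, 18, 16, 15, 15, 10, 9, 8, 7.
Put 45 vCPU in host 1; 19 vCPU remain.
Put 45 vCPU in host 2; 19 vCPU remain.
Put 40 vCPU in host 3; 24 vCPU remain.
Put 39 vCPU in host 4; 25 vCPU remain.
Put 38 vCPU in host 5; 26 vCPU remain.
Put 36 vCPU in host 6; 28 vCPU remain.
Put 19 vCPU in host 1; 0 vCPU remain.
Put 19 vCPU in host 2; 0 vCPU remain.
Put 18 vCPU in host 3; 6 vCPU remain.
Put 16 vCPU in host 4; 9 vCPU remain.
Put 15 vCPU in host 5; 11 vCPU remain.
Put 15 vCPU in host 6; 13 vCPU remain.
Put 10 vCPU in host 5; 1 vCPU remain.
Put 9 vCPU in host 4; 0 vCPU remain.
Put 8 vCPU in host 6; 5 vCPU remain.
Put 7 vCPU in host 7; 57 vCPU remain.
7 hosts × 64 vCPU = 448 vCPU; used 379 vCPU; unused 69 vCPU.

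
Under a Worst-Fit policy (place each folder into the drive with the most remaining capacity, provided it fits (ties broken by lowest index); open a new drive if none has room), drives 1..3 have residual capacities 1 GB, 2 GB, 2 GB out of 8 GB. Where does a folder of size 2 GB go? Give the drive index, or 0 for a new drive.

Drives with room: drive 2 (2 GB), drive 3 (2 GB).
Most room is drive 2 with 2 GB free.

2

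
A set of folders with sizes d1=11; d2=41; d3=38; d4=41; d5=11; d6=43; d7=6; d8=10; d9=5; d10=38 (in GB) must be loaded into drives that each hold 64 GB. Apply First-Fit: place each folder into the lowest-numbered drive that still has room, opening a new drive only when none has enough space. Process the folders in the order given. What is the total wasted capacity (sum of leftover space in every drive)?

76

drive 1: place d1 (11 GB), 53 GB left
drive 1: place d2 (41 GB), 12 GB left
drive 2: place d3 (38 GB), 26 GB left
drive 3: place d4 (41 GB), 23 GB left
drive 1: place d5 (11 GB), 1 GB left
drive 4: place d6 (43 GB), 21 GB left
drive 2: place d7 (6 GB), 20 GB left
drive 2: place d8 (10 GB), 10 GB left
drive 2: place d9 (5 GB), 5 GB left
drive 5: place d10 (38 GB), 26 GB left
5 drives × 64 GB = 320 GB; used 244 GB; unused 76 GB.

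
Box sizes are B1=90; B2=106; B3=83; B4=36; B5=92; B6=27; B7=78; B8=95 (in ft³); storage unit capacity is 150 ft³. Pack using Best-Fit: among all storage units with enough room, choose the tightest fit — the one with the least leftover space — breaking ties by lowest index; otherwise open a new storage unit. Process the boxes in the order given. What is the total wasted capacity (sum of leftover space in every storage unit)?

Put B1 (90 ft³) in storage unit 1; 60 ft³ remain.
Put B2 (106 ft³) in storage unit 2; 44 ft³ remain.
Put B3 (83 ft³) in storage unit 3; 67 ft³ remain.
Put B4 (36 ft³) in storage unit 2; 8 ft³ remain.
Put B5 (92 ft³) in storage unit 4; 58 ft³ remain.
Put B6 (27 ft³) in storage unit 4; 31 ft³ remain.
Put B7 (78 ft³) in storage unit 5; 72 ft³ remain.
Put B8 (95 ft³) in storage unit 6; 55 ft³ remain.
6 storage units × 150 ft³ = 900 ft³; used 607 ft³; unused 293 ft³.

293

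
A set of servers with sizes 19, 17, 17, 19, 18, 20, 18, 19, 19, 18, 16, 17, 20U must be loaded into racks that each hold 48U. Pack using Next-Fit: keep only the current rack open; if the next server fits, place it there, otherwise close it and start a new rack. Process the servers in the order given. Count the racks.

19U → rack 1 (remaining 29U)
17U → rack 1 (remaining 12U)
17U → rack 2 (remaining 31U)
19U → rack 2 (remaining 12U)
18U → rack 3 (remaining 30U)
20U → rack 3 (remaining 10U)
18U → rack 4 (remaining 30U)
19U → rack 4 (remaining 11U)
19U → rack 5 (remaining 29U)
18U → rack 5 (remaining 11U)
16U → rack 6 (remaining 32U)
17U → rack 6 (remaining 15U)
20U → rack 7 (remaining 28U)

7 racks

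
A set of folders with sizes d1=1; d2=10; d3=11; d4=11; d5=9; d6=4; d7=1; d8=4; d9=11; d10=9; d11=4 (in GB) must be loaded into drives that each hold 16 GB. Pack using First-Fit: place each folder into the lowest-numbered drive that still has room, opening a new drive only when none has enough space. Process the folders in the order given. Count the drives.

6 drives

drive 1: place d1 (1 GB), 15 GB left
drive 1: place d2 (10 GB), 5 GB left
drive 2: place d3 (11 GB), 5 GB left
drive 3: place d4 (11 GB), 5 GB left
drive 4: place d5 (9 GB), 7 GB left
drive 1: place d6 (4 GB), 1 GB left
drive 1: place d7 (1 GB), 0 GB left
drive 2: place d8 (4 GB), 1 GB left
drive 5: place d9 (11 GB), 5 GB left
drive 6: place d10 (9 GB), 7 GB left
drive 3: place d11 (4 GB), 1 GB left
Final drives: [1,10,4,1] [11,4] [11,4] [9] [11] [9].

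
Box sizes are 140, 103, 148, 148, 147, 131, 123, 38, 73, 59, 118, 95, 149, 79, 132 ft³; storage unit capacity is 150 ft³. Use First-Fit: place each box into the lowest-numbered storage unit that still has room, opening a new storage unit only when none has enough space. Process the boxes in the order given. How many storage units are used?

storage unit 1: place 140 ft³, 10 ft³ left
storage unit 2: place 103 ft³, 47 ft³ left
storage unit 3: place 148 ft³, 2 ft³ left
storage unit 4: place 148 ft³, 2 ft³ left
storage unit 5: place 147 ft³, 3 ft³ left
storage unit 6: place 131 ft³, 19 ft³ left
storage unit 7: place 123 ft³, 27 ft³ left
storage unit 2: place 38 ft³, 9 ft³ left
storage unit 8: place 73 ft³, 77 ft³ left
storage unit 8: place 59 ft³, 18 ft³ left
storage unit 9: place 118 ft³, 32 ft³ left
storage unit 10: place 95 ft³, 55 ft³ left
storage unit 11: place 149 ft³, 1 ft³ left
storage unit 12: place 79 ft³, 71 ft³ left
storage unit 13: place 132 ft³, 18 ft³ left
Final storage units: [140] [103,38] [148] [148] [147] [131] [123] [73,59] [118] [95] [149] [79] [132].

13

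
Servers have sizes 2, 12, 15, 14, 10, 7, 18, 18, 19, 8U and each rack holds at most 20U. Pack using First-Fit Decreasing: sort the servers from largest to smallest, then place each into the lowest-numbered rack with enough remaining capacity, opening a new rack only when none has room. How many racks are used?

7

Sorted descending: 19, 18, 18, 15, 14, 12, 10, 8, 7, 2.
Put 19U in rack 1; 1U remain.
Put 18U in rack 2; 2U remain.
Put 18U in rack 3; 2U remain.
Put 15U in rack 4; 5U remain.
Put 14U in rack 5; 6U remain.
Put 12U in rack 6; 8U remain.
Put 10U in rack 7; 10U remain.
Put 8U in rack 6; 0U remain.
Put 7U in rack 7; 3U remain.
Put 2U in rack 2; 0U remain.
Final racks: [19] [18,2] [18] [15] [14] [12,8] [10,7].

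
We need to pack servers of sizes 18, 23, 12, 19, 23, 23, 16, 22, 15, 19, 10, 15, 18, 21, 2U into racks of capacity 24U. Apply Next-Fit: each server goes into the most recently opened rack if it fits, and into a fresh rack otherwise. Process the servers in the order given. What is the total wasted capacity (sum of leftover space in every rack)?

Put 18U in rack 1; 6U remain.
Put 23U in rack 2; 1U remain.
Put 12U in rack 3; 12U remain.
Put 19U in rack 4; 5U remain.
Put 23U in rack 5; 1U remain.
Put 23U in rack 6; 1U remain.
Put 16U in rack 7; 8U remain.
Put 22U in rack 8; 2U remain.
Put 15U in rack 9; 9U remain.
Put 19U in rack 10; 5U remain.
Put 10U in rack 11; 14U remain.
Put 15U in rack 12; 9U remain.
Put 18U in rack 13; 6U remain.
Put 21U in rack 14; 3U remain.
Put 2U in rack 14; 1U remain.
14 racks × 24U = 336U; used 256U; unused 80U.

80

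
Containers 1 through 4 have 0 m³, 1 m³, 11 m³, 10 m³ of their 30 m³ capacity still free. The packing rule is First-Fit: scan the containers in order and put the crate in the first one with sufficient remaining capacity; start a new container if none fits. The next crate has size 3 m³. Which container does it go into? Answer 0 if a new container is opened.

Containers with room: container 3 (11 m³), container 4 (10 m³).
The first with room is container 3.

3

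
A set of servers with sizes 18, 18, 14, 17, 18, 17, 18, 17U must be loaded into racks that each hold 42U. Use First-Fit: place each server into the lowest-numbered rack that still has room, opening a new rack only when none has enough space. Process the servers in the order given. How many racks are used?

Put 18U in rack 1; 24U remain.
Put 18U in rack 1; 6U remain.
Put 14U in rack 2; 28U remain.
Put 17U in rack 2; 11U remain.
Put 18U in rack 3; 24U remain.
Put 17U in rack 3; 7U remain.
Put 18U in rack 4; 24U remain.
Put 17U in rack 4; 7U remain.

4 racks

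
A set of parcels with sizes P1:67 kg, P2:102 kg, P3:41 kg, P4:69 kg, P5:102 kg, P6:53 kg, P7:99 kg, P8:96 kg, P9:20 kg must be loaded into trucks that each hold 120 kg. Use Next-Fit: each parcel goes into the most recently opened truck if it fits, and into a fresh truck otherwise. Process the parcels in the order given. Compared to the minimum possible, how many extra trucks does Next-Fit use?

1

Next-Fit: [67] [102] [41,69] [102] [53] [99] [96,20] → 7 trucks.
Total size 649 kg; any packing needs at least ⌈649/120⌉ = 6 trucks.
An optimal packing achieves that bound: [102] [102] [99,20] [96] [69,41] [67,53] → 6 trucks.
Excess: 7 − 6 = 1.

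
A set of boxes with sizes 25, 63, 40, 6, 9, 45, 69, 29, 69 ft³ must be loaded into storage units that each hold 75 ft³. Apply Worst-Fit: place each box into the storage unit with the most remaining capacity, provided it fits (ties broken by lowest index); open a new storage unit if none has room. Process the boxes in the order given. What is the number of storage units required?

Put 25 ft³ in storage unit 1; 50 ft³ remain.
Put 63 ft³ in storage unit 2; 12 ft³ remain.
Put 40 ft³ in storage unit 1; 10 ft³ remain.
Put 6 ft³ in storage unit 2; 6 ft³ remain.
Put 9 ft³ in storage unit 1; 1 ft³ remain.
Put 45 ft³ in storage unit 3; 30 ft³ remain.
Put 69 ft³ in storage unit 4; 6 ft³ remain.
Put 29 ft³ in storage unit 3; 1 ft³ remain.
Put 69 ft³ in storage unit 5; 6 ft³ remain.
Final storage units: [25,40,9] [63,6] [45,29] [69] [69].

5 storage units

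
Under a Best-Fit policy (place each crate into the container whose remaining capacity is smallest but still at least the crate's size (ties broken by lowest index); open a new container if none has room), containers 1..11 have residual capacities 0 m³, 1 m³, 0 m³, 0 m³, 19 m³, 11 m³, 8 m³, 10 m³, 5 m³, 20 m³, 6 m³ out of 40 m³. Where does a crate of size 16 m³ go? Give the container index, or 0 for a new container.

Containers with room: container 5 (19 m³), container 10 (20 m³).
Tightest fit is container 5 with 19 m³ free.

5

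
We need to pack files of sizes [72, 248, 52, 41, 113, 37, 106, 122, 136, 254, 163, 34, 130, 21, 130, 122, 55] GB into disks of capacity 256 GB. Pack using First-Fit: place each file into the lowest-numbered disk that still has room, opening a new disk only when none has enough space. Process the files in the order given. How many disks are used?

8 disks

72 GB → disk 1 (remaining 184 GB)
248 GB → disk 2 (remaining 8 GB)
52 GB → disk 1 (remaining 132 GB)
41 GB → disk 1 (remaining 91 GB)
113 GB → disk 3 (remaining 143 GB)
37 GB → disk 1 (remaining 54 GB)
106 GB → disk 3 (remaining 37 GB)
122 GB → disk 4 (remaining 134 GB)
136 GB → disk 5 (remaining 120 GB)
254 GB → disk 6 (remaining 2 GB)
163 GB → disk 7 (remaining 93 GB)
34 GB → disk 1 (remaining 20 GB)
130 GB → disk 4 (remaining 4 GB)
21 GB → disk 3 (remaining 16 GB)
130 GB → disk 8 (remaining 126 GB)
122 GB → disk 8 (remaining 4 GB)
55 GB → disk 5 (remaining 65 GB)
Final disks: [72,52,41,37,34] [248] [113,106,21] [122,130] [136,55] [254] [163] [130,122].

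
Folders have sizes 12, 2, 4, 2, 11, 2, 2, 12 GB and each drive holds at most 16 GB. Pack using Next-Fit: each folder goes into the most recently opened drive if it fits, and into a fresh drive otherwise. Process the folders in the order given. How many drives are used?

12 GB → drive 1 (remaining 4 GB)
2 GB → drive 1 (remaining 2 GB)
4 GB → drive 2 (remaining 12 GB)
2 GB → drive 2 (remaining 10 GB)
11 GB → drive 3 (remaining 5 GB)
2 GB → drive 3 (remaining 3 GB)
2 GB → drive 3 (remaining 1 GB)
12 GB → drive 4 (remaining 4 GB)

4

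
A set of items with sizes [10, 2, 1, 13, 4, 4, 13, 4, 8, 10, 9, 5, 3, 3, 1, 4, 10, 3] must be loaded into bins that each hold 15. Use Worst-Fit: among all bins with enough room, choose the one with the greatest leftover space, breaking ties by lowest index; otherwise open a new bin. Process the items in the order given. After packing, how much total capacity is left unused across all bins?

13

10 → bin 1 (remaining 5)
2 → bin 1 (remaining 3)
1 → bin 1 (remaining 2)
13 → bin 2 (remaining 2)
4 → bin 3 (remaining 11)
4 → bin 3 (remaining 7)
13 → bin 4 (remaining 2)
4 → bin 3 (remaining 3)
8 → bin 5 (remaining 7)
10 → bin 6 (remaining 5)
9 → bin 7 (remaining 6)
5 → bin 5 (remaining 2)
3 → bin 7 (remaining 3)
3 → bin 6 (remaining 2)
1 → bin 3 (remaining 2)
4 → bin 8 (remaining 11)
10 → bin 8 (remaining 1)
3 → bin 7 (remaining 0)
8 bins × 15 = 120; used 107; unused 13.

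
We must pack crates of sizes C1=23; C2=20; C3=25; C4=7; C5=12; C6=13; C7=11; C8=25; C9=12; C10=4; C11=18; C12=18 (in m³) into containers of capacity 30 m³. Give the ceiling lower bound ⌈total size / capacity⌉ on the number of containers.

7

Total size = 23 + 20 + 25 + 7 + 12 + 13 + 11 + 25 + 12 + 4 + 18 + 18 = 188 m³.
⌈188 / 30⌉ = 7.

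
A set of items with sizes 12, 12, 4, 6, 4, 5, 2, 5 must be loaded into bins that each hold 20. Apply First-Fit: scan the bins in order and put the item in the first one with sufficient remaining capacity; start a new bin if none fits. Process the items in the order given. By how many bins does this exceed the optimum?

First-Fit: [12,4,4] [12,6,2] [5,5] → 3 bins.
Total size 50; any packing needs at least ⌈50/20⌉ = 3 bins.
So 3 is already optimal.

0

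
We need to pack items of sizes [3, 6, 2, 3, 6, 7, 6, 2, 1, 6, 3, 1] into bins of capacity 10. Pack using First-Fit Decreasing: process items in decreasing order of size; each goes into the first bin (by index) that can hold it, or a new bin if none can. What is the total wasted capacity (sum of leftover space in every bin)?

4

Sorted descending: 7, 6, 6, 6, 6, 3, 3, 3, 2, 2, 1, 1.
Put 7 in bin 1; 3 remain.
Put 6 in bin 2; 4 remain.
Put 6 in bin 3; 4 remain.
Put 6 in bin 4; 4 remain.
Put 6 in bin 5; 4 remain.
Put 3 in bin 1; 0 remain.
Put 3 in bin 2; 1 remain.
Put 3 in bin 3; 1 remain.
Put 2 in bin 4; 2 remain.
Put 2 in bin 4; 0 remain.
Put 1 in bin 2; 0 remain.
Put 1 in bin 3; 0 remain.
5 bins × 10 = 50; used 46; unused 4.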